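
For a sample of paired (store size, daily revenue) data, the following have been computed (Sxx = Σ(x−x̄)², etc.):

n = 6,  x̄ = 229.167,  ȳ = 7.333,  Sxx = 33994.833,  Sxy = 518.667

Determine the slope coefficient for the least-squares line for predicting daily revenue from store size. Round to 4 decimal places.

0.0153

b = Sxy/Sxx = 518.667/33994.833 = 0.015257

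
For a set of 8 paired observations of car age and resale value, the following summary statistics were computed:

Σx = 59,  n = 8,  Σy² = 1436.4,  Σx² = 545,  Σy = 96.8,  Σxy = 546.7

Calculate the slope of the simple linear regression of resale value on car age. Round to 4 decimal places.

Sxx = Σx² − (Σx)²/n = 545 − 435.125 = 109.875
Sxy = Σxy − (Σx)(Σy)/n = 546.7 − 713.9 = -167.2
b = Sxy/Sxx = -167.2/109.875 = -1.521729

-1.5217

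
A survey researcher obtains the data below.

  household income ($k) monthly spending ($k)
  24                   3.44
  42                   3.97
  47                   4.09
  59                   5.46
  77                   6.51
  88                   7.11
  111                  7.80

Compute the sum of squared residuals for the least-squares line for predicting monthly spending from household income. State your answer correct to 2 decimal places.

n = 7, Σx = 448, Σy = 38.38, Σxy = 2756.42, Σx² = 34024, Σy² = 227.9064
Sxx = Σx² − (Σx)²/n = 34024 − 28672 = 5352
Sxy = Σxy − (Σx)(Σy)/n = 2756.42 − 2456.32 = 300.1
Syy = Σy² − (Σy)²/n = 227.9064 − 210.432057 = 17.474343
b = Sxy/Sxx = 300.1/5352 = 0.056072
SSE = Syy − b·Sxy = 17.474343 − 0.056072·300.1 = 0.646987

0.65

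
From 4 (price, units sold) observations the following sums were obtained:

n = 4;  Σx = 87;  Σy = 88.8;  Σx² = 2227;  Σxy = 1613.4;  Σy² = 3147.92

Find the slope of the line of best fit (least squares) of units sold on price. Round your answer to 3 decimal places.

-0.950

Sxx = Σx² − (Σx)²/n = 2227 − 1892.25 = 334.75
Sxy = Σxy − (Σx)(Σy)/n = 1613.4 − 1931.4 = -318
b = Sxy/Sxx = -318/334.75 = -0.949963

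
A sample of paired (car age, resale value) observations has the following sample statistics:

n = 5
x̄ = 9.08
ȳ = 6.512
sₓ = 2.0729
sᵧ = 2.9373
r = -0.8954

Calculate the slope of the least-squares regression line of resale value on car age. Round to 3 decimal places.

-1.269

b = r · sᵧ/sₓ = -0.8954 · 2.9373/2.0729 = -1.268782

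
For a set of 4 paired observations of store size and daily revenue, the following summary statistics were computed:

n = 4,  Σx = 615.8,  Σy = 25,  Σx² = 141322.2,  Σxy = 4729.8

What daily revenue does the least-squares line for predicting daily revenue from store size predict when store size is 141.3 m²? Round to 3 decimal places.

6.010

Sxx = Σx² − (Σx)²/n = 141322.2 − 94802.41 = 46519.79
Sxy = Σxy − (Σx)(Σy)/n = 4729.8 − 3848.75 = 881.05
b = Sxy/Sxx = 881.05/46519.79 = 0.018939
a = ȳ − b·x̄ = 6.25 − 0.018939·153.95 = 3.334302
ŷ(141.3) = a + b·141.3 = 3.334302 + 0.018939·141.3 = 6.010418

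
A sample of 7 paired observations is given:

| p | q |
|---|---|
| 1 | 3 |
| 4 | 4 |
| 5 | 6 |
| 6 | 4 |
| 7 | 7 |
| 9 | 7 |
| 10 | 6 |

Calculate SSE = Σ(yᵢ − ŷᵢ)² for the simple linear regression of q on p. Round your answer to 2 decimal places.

n = 7, Σx = 42, Σy = 37, Σxy = 245, Σx² = 308, Σy² = 211
Sxx = Σx² − (Σx)²/n = 308 − 252 = 56
Sxy = Σxy − (Σx)(Σy)/n = 245 − 222 = 23
Syy = Σy² − (Σy)²/n = 211 − 195.571429 = 15.428571
b = Sxy/Sxx = 23/56 = 0.410714
SSE = Syy − b·Sxy = 15.428571 − 0.410714·23 = 5.982143

5.98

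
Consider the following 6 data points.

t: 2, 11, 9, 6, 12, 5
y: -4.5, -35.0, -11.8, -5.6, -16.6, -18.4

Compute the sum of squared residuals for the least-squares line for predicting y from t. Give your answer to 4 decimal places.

n = 6, Σx = 45, Σy = -91.9, Σxy = -825, Σx² = 411, Σy² = 2029.97
Sxx = Σx² − (Σx)²/n = 411 − 337.5 = 73.5
Sxy = Σxy − (Σx)(Σy)/n = -825 − (-689.25) = -135.75
Syy = Σy² − (Σy)²/n = 2029.97 − 1407.601667 = 622.368333
b = Sxy/Sxx = -135.75/73.5 = -1.846939
SSE = Syy − b·Sxy = 622.368333 − (-1.846939)·(-135.75) = 371.646395

371.6464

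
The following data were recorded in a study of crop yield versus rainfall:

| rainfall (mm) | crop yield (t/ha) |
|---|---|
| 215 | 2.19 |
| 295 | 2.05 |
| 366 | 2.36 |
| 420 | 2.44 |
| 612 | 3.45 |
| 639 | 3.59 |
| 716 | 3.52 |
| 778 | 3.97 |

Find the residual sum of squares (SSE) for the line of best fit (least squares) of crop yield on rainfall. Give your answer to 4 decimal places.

0.2251

n = 8, Σx = 4041, Σy = 23.57, Σxy = 12978.55, Σx² = 2344411, Σy² = 73.4637
Sxx = Σx² − (Σx)²/n = 2344411 − 2041210.125 = 303200.875
Sxy = Σxy − (Σx)(Σy)/n = 12978.55 − 11905.79625 = 1072.75375
Syy = Σy² − (Σy)²/n = 73.4637 − 69.443112 = 4.020588
b = Sxy/Sxx = 1072.75375/303200.875 = 0.003538
SSE = Syy − b·Sxy = 4.020588 − 0.003538·1072.75375 = 0.225082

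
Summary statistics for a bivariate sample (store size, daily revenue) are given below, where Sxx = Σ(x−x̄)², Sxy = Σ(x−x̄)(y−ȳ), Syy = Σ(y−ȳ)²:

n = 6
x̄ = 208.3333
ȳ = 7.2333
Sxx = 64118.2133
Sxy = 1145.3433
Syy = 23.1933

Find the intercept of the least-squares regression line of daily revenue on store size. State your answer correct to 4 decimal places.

3.5118

b = Sxy/Sxx = 1145.3433/64118.2133 = 0.017863
a = ȳ − b·x̄ = 7.2333 − 0.017863·208.3333 = 3.511843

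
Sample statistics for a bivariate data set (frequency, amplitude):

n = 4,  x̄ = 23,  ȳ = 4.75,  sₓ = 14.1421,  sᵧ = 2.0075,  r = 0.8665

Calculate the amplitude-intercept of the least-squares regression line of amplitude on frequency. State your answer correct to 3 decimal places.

1.921

b = r · sᵧ/sₓ = 0.8665 · 2.0075/14.1421 = 0.123001
a = ȳ − b·x̄ = 4.75 − 0.123001·23 = 1.920967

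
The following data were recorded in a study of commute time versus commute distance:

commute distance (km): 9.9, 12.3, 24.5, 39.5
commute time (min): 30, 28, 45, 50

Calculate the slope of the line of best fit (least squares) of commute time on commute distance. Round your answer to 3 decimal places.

0.764

n = 4, Σx = 86.2, Σy = 153, Σxy = 3718.9, Σx² = 2409.8
Sxx = Σx² − (Σx)²/n = 2409.8 − 1857.61 = 552.19
Sxy = Σxy − (Σx)(Σy)/n = 3718.9 − 3297.15 = 421.75
b = Sxy/Sxx = 421.75/552.19 = 0.763777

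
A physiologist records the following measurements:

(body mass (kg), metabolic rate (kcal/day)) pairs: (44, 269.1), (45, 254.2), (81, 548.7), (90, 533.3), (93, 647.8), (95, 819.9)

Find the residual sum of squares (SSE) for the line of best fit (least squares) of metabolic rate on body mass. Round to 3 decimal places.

n = 6, Σx = 448, Σy = 3073, Σxy = 253857, Σx² = 36296, Σy² = 1814393.88
Sxx = Σx² − (Σx)²/n = 36296 − 33450.666667 = 2845.333333
Sxy = Σxy − (Σx)(Σy)/n = 253857 − 229450.666667 = 24406.333333
Syy = Σy² − (Σy)²/n = 1814393.88 − 1573888.166667 = 240505.713333
b = Sxy/Sxx = 24406.333333/2845.333333 = 8.577671
SSE = Syy − b·Sxy = 240505.713333 − 8.577671·24406.333333 = 31156.214700

31156.215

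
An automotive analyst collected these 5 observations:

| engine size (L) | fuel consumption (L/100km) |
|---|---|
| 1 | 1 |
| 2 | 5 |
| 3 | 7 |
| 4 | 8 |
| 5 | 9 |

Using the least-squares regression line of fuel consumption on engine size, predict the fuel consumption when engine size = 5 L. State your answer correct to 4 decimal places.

n = 5, Σx = 15, Σy = 30, Σxy = 109, Σx² = 55
Sxx = Σx² − (Σx)²/n = 55 − 45 = 10
Sxy = Σxy − (Σx)(Σy)/n = 109 − 90 = 19
b = Sxy/Sxx = 19/10 = 1.9
a = ȳ − b·x̄ = 6 − 1.9·3 = 0.3
ŷ(5) = a + b·5 = 0.3 + 1.9·5 = 9.8

9.8000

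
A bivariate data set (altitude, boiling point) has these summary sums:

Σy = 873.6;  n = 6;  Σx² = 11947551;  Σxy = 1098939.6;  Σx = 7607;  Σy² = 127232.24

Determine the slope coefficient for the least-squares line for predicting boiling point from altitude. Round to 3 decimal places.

Sxx = Σx² − (Σx)²/n = 11947551 − 9644408.166667 = 2303142.833333
Sxy = Σxy − (Σx)(Σy)/n = 1098939.6 − 1107579.2 = -8639.6
b = Sxy/Sxx = -8639.6/2303142.833333 = -0.003751

-0.004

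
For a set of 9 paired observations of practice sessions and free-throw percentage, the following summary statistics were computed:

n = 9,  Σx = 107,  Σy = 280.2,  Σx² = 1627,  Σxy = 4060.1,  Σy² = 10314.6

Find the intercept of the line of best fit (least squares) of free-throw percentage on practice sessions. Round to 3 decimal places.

Sxx = Σx² − (Σx)²/n = 1627 − 1272.111111 = 354.888889
Sxy = Σxy − (Σx)(Σy)/n = 4060.1 − 3331.266667 = 728.833333
b = Sxy/Sxx = 728.833333/354.888889 = 2.053694
a = ȳ − b·x̄ = 31.133333 − 2.053694·11.888889 = 6.717188

6.717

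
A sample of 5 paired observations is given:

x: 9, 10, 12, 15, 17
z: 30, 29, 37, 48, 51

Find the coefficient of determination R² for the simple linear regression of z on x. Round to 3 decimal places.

n = 5, Σx = 63, Σy = 195, Σxy = 2591, Σx² = 839, Σy² = 8015
Sxx = Σx² − (Σx)²/n = 839 − 793.8 = 45.2
Sxy = Σxy − (Σx)(Σy)/n = 2591 − 2457 = 134
Syy = Σy² − (Σy)²/n = 8015 − 7605 = 410
R² = Sxy²/(Sxx·Syy) = (134)²/(45.2·410) = 0.968919

0.969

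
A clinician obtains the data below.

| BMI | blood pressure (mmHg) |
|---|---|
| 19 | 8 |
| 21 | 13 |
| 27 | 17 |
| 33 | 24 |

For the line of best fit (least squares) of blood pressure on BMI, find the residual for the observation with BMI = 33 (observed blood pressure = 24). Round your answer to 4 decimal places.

0.1000

n = 4, Σx = 100, Σy = 62, Σxy = 1676, Σx² = 2620
Sxx = Σx² − (Σx)²/n = 2620 − 2500 = 120
Sxy = Σxy − (Σx)(Σy)/n = 1676 − 1550 = 126
b = Sxy/Sxx = 126/120 = 1.05
a = ȳ − b·x̄ = 15.5 − 1.05·25 = -10.75
ŷ(33) = -10.75 + 1.05·33 = 23.9
residual = y − ŷ = 24 − 23.9 = 0.1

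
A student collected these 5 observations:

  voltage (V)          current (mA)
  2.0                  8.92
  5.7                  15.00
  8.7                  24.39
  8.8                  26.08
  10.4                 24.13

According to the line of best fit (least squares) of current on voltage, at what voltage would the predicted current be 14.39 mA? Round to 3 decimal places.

4.629

n = 5, Σx = 35.6, Σy = 98.52, Σxy = 795.989, Σx² = 297.78
Sxx = Σx² − (Σx)²/n = 297.78 − 253.472 = 44.308
Sxy = Σxy − (Σx)(Σy)/n = 795.989 − 701.4624 = 94.5266
b = Sxy/Sxx = 94.5266/44.308 = 2.133398
a = ȳ − b·x̄ = 19.704 − 2.133398·7.12 = 4.514206
Set a + b·x = 14.39: x = (14.39 − 4.514206) / 2.133398 = 4.629138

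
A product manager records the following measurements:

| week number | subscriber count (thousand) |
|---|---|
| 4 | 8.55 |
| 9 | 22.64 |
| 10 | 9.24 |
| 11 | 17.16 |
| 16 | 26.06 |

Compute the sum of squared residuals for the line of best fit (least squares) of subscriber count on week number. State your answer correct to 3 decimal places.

111.172

n = 5, Σx = 50, Σy = 83.65, Σxy = 936.08, Σx² = 574, Σy² = 1644.6389
Sxx = Σx² − (Σx)²/n = 574 − 500 = 74
Sxy = Σxy − (Σx)(Σy)/n = 936.08 − 836.5 = 99.58
Syy = Σy² − (Σy)²/n = 1644.6389 − 1399.4645 = 245.1744
b = Sxy/Sxx = 99.58/74 = 1.345676
SSE = Syy − b·Sxy = 245.1744 − 1.345676·99.58 = 111.172016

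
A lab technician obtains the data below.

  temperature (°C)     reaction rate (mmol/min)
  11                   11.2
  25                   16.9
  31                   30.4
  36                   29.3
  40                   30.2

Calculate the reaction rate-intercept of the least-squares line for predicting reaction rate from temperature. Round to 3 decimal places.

n = 5, Σx = 143, Σy = 118, Σxy = 3750.9, Σx² = 4603
Sxx = Σx² − (Σx)²/n = 4603 − 4089.8 = 513.2
Sxy = Σxy − (Σx)(Σy)/n = 3750.9 − 3374.8 = 376.1
b = Sxy/Sxx = 376.1/513.2 = 0.732853
a = ȳ − b·x̄ = 23.6 − 0.732853·28.6 = 2.640413

2.640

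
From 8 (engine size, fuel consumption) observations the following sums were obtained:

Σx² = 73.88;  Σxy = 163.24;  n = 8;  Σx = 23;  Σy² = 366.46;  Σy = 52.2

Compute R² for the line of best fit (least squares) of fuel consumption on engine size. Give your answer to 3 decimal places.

Sxx = Σx² − (Σx)²/n = 73.88 − 66.125 = 7.755
Sxy = Σxy − (Σx)(Σy)/n = 163.24 − 150.075 = 13.165
Syy = Σy² − (Σy)²/n = 366.46 − 340.605 = 25.855
R² = Sxy²/(Sxx·Syy) = (13.165)²/(7.755·25.855) = 0.864401

0.864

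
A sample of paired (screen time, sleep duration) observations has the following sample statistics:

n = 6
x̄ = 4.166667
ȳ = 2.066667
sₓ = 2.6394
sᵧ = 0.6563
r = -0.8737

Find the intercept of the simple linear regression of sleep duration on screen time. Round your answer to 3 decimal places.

b = r · sᵧ/sₓ = -0.8737 · 0.6563/2.6394 = -0.217250
a = ȳ − b·x̄ = 2.066667 − (-0.217250)·4.166667 = 2.971875

2.972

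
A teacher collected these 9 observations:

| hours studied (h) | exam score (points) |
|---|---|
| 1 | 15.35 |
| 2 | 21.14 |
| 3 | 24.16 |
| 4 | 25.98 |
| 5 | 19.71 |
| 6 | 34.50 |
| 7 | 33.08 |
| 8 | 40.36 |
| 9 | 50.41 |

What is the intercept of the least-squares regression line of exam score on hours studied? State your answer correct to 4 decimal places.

10.7217

n = 9, Σx = 45, Σy = 264.69, Σxy = 1547.71, Σx² = 285
Sxx = Σx² − (Σx)²/n = 285 − 225 = 60
Sxy = Σxy − (Σx)(Σy)/n = 1547.71 − 1323.45 = 224.26
b = Sxy/Sxx = 224.26/60 = 3.737667
a = ȳ − b·x̄ = 29.41 − 3.737667·5 = 10.721667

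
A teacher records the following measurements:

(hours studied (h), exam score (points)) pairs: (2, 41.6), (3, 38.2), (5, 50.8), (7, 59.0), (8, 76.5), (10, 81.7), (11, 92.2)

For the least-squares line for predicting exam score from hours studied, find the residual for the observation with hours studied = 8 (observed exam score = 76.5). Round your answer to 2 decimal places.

n = 7, Σx = 46, Σy = 440, Σxy = 3308, Σx² = 372
Sxx = Σx² − (Σx)²/n = 372 − 302.285714 = 69.714286
Sxy = Σxy − (Σx)(Σy)/n = 3308 − 2891.428571 = 416.571429
b = Sxy/Sxx = 416.571429/69.714286 = 5.975410
a = ȳ − b·x̄ = 62.857143 − 5.975410·6.571429 = 23.590164
ŷ(8) = 23.590164 + 5.975410·8 = 71.393443
residual = y − ŷ = 76.5 − 71.393443 = 5.106557

5.11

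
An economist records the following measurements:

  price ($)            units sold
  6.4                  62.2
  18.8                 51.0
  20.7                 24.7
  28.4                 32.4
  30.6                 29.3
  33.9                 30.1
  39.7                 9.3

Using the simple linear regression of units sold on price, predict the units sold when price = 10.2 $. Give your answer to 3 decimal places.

n = 7, Σx = 178.5, Σy = 239, Σxy = 5074.51, Σx² = 5291.11
Sxx = Σx² − (Σx)²/n = 5291.11 − 4551.75 = 739.36
Sxy = Σxy − (Σx)(Σy)/n = 5074.51 − 6094.5 = -1019.99
b = Sxy/Sxx = -1019.99/739.36 = -1.379558
a = ȳ − b·x̄ = 34.142857 − (-1.379558)·25.5 = 69.321586
ŷ(10.2) = a + b·10.2 = 69.321586 + (-1.379558)·10.2 = 55.250094

55.250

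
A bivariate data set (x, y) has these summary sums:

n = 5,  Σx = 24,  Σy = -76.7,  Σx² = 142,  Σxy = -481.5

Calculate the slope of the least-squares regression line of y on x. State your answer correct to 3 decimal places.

Sxx = Σx² − (Σx)²/n = 142 − 115.2 = 26.8
Sxy = Σxy − (Σx)(Σy)/n = -481.5 − (-368.16) = -113.34
b = Sxy/Sxx = -113.34/26.8 = -4.229104

-4.229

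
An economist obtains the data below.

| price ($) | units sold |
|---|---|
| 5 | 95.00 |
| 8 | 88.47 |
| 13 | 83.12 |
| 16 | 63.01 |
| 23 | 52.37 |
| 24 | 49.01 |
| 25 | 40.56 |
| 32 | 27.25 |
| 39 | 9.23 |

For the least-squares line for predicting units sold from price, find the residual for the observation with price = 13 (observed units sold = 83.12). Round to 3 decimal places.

n = 9, Σx = 185, Σy = 508.02, Σxy = 7898.2, Σx² = 4789
Sxx = Σx² − (Σx)²/n = 4789 − 3802.777778 = 986.222222
Sxy = Σxy − (Σx)(Σy)/n = 7898.2 − 10442.633333 = -2544.433333
b = Sxy/Sxx = -2544.433333/986.222222 = -2.579980
a = ȳ − b·x̄ = 56.446667 − (-2.579980)·20.555556 = 109.479583
ŷ(13) = 109.479583 + (-2.579980)·13 = 75.939847
residual = y − ŷ = 83.12 − 75.939847 = 7.180153

7.180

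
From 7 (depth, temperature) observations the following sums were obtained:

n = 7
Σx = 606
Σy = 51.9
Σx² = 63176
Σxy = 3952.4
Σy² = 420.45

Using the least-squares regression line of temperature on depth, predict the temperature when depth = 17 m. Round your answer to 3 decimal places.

Sxx = Σx² − (Σx)²/n = 63176 − 52462.285714 = 10713.714286
Sxy = Σxy − (Σx)(Σy)/n = 3952.4 − 4493.057143 = -540.657143
b = Sxy/Sxx = -540.657143/10713.714286 = -0.050464
a = ȳ − b·x̄ = 7.414286 − (-0.050464)·86.571429 = 11.783028
ŷ(17) = a + b·17 = 11.783028 + (-0.050464)·17 = 10.925140

10.925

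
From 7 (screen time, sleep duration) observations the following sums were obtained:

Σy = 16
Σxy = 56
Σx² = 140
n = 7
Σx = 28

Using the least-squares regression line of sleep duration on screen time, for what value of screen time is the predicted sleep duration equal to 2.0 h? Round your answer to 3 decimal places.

5.000

Sxx = Σx² − (Σx)²/n = 140 − 112 = 28
Sxy = Σxy − (Σx)(Σy)/n = 56 − 64 = -8
b = Sxy/Sxx = -8/28 = -0.285714
a = ȳ − b·x̄ = 2.285714 − (-0.285714)·4 = 3.428571
Set a + b·x = 2.0: x = (2.0 − 3.428571) / (-0.285714) = 5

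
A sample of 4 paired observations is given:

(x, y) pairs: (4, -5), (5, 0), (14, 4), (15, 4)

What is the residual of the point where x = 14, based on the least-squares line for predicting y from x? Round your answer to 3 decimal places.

n = 4, Σx = 38, Σy = 3, Σxy = 96, Σx² = 462
Sxx = Σx² − (Σx)²/n = 462 − 361 = 101
Sxy = Σxy − (Σx)(Σy)/n = 96 − 28.5 = 67.5
b = Sxy/Sxx = 67.5/101 = 0.668317
a = ȳ − b·x̄ = 0.75 − 0.668317·9.5 = -5.599010
ŷ(14) = -5.599010 + 0.668317·14 = 3.757426
residual = y − ŷ = 4 − 3.757426 = 0.242574

0.243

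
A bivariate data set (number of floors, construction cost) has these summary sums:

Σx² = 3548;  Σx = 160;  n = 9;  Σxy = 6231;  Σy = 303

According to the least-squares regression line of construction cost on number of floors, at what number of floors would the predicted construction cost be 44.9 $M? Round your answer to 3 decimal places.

27.138

Sxx = Σx² − (Σx)²/n = 3548 − 2844.444444 = 703.555556
Sxy = Σxy − (Σx)(Σy)/n = 6231 − 5386.666667 = 844.333333
b = Sxy/Sxx = 844.333333/703.555556 = 1.200095
a = ȳ − b·x̄ = 33.666667 − 1.200095·17.777778 = 12.331649
Set a + b·x = 44.9: x = (44.9 − 12.331649) / 1.200095 = 27.138150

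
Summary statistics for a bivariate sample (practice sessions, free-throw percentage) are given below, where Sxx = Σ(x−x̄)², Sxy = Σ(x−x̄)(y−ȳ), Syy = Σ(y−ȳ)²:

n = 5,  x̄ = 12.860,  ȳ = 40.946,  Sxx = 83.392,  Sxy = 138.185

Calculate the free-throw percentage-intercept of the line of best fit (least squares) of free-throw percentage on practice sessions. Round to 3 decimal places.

19.636

b = Sxy/Sxx = 138.185/83.392 = 1.657053
a = ȳ − b·x̄ = 40.946 − 1.657053·12.86 = 19.636293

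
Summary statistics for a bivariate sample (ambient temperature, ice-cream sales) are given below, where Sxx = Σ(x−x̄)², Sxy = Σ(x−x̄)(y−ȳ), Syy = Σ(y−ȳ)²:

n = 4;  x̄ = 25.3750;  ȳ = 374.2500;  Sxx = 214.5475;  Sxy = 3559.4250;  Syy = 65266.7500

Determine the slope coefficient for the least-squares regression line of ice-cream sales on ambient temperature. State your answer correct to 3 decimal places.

16.590

b = Sxy/Sxx = 3559.425/214.5475 = 16.590382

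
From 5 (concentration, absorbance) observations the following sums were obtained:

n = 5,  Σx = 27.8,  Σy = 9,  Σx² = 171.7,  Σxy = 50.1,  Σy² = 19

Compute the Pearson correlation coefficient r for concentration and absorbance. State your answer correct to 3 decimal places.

Sxx = Σx² − (Σx)²/n = 171.7 − 154.568 = 17.132
Sxy = Σxy − (Σx)(Σy)/n = 50.1 − 50.04 = 0.06
Syy = Σy² − (Σy)²/n = 19 − 16.2 = 2.8
r = Sxy/√(Sxx·Syy) = 0.06/√(47.9696) = 0.06/6.926009 = 0.008663

0.009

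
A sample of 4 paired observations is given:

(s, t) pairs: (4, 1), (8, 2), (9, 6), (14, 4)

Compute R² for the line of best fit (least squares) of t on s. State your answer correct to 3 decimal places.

0.353

n = 4, Σx = 35, Σy = 13, Σxy = 130, Σx² = 357, Σy² = 57
Sxx = Σx² − (Σx)²/n = 357 − 306.25 = 50.75
Sxy = Σxy − (Σx)(Σy)/n = 130 − 113.75 = 16.25
Syy = Σy² − (Σy)²/n = 57 − 42.25 = 14.75
R² = Sxy²/(Sxx·Syy) = (16.25)²/(50.75·14.75) = 0.352759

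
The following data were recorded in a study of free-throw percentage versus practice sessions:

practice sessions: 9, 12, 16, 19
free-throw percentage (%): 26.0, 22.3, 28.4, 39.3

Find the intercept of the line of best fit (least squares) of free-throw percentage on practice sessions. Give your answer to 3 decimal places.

n = 4, Σx = 56, Σy = 116, Σxy = 1702.7, Σx² = 842
Sxx = Σx² − (Σx)²/n = 842 − 784 = 58
Sxy = Σxy − (Σx)(Σy)/n = 1702.7 − 1624 = 78.7
b = Sxy/Sxx = 78.7/58 = 1.356897
a = ȳ − b·x̄ = 29 − 1.356897·14 = 10.003448

10.003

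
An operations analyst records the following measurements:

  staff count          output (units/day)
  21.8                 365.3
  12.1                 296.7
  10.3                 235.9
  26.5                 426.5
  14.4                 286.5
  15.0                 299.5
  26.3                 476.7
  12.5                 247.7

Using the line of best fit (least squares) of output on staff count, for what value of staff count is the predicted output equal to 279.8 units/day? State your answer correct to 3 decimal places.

13.459

n = 8, Σx = 138.9, Σy = 2634.8, Σxy = 49537.19, Σx² = 2710.29
Sxx = Σx² − (Σx)²/n = 2710.29 − 2411.65125 = 298.63875
Sxy = Σxy − (Σx)(Σy)/n = 49537.19 − 45746.715 = 3790.475
b = Sxy/Sxx = 3790.475/298.63875 = 12.692509
a = ȳ − b·x̄ = 329.35 − 12.692509·17.3625 = 108.976314
Set a + b·x = 279.8: x = (279.8 − 108.976314) / 12.692509 = 13.458623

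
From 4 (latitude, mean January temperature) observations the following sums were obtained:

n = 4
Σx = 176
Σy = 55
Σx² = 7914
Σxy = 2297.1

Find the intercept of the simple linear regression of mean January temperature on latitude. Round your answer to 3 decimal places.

45.559

Sxx = Σx² − (Σx)²/n = 7914 − 7744 = 170
Sxy = Σxy − (Σx)(Σy)/n = 2297.1 − 2420 = -122.9
b = Sxy/Sxx = -122.9/170 = -0.722941
a = ȳ − b·x̄ = 13.75 − (-0.722941)·44 = 45.559412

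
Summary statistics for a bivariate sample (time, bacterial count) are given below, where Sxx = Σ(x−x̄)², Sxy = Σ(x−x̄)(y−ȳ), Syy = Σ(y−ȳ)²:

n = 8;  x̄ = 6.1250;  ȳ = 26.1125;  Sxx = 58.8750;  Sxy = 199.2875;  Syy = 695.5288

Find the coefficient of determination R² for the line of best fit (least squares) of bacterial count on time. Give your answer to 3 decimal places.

0.970

R² = Sxy²/(Sxx·Syy) = (199.2875)²/(58.875·695.5288) = 0.969871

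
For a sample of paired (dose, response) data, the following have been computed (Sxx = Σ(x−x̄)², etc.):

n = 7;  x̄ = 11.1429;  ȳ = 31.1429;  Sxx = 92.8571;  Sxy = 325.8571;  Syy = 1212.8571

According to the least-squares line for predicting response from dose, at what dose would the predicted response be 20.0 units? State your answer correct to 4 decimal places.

7.9676

b = Sxy/Sxx = 325.8571/92.8571 = 3.509232
a = ȳ − b·x̄ = 31.1429 − 3.509232·11.1429 = -7.960120
Set a + b·x = 20.0: x = (20.0 − (-7.960120)) / 3.509232 = 7.967590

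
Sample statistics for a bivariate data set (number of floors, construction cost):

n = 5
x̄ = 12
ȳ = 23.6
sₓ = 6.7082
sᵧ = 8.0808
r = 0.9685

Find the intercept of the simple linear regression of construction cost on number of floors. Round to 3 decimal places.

b = r · sᵧ/sₓ = 0.9685 · 8.0808/6.7082 = 1.166670
a = ȳ − b·x̄ = 23.6 − 1.166670·12 = 9.599962

9.600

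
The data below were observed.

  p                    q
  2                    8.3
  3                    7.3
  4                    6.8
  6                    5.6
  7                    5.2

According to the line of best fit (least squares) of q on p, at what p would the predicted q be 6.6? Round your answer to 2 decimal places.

4.47

n = 5, Σx = 22, Σy = 33.2, Σxy = 135.7, Σx² = 114
Sxx = Σx² − (Σx)²/n = 114 − 96.8 = 17.2
Sxy = Σxy − (Σx)(Σy)/n = 135.7 − 146.08 = -10.38
b = Sxy/Sxx = -10.38/17.2 = -0.603488
a = ȳ − b·x̄ = 6.64 − (-0.603488)·4.4 = 9.295349
Set a + b·x = 6.6: x = (6.6 − 9.295349) / (-0.603488) = 4.466281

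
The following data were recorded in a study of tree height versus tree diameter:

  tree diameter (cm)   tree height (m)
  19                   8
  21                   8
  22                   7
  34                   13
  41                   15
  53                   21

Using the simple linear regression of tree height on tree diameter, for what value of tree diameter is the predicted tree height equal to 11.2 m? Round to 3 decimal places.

29.655

n = 6, Σx = 190, Σy = 72, Σxy = 2644, Σx² = 6932
Sxx = Σx² − (Σx)²/n = 6932 − 6016.666667 = 915.333333
Sxy = Σxy − (Σx)(Σy)/n = 2644 − 2280 = 364
b = Sxy/Sxx = 364/915.333333 = 0.397669
a = ȳ − b·x̄ = 12 − 0.397669·31.666667 = -0.592862
Set a + b·x = 11.2: x = (11.2 − (-0.592862)) / 0.397669 = 29.654945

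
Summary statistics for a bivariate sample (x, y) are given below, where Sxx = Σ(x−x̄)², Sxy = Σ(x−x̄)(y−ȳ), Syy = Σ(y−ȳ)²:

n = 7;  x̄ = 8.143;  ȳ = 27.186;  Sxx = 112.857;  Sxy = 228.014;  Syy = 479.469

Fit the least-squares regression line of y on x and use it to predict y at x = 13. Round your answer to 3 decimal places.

36.999

b = Sxy/Sxx = 228.014/112.857 = 2.020380
a = ȳ − b·x̄ = 27.186 − 2.020380·8.143 = 10.734048
ŷ(13) = a + b·13 = 10.734048 + 2.020380·13 = 36.998985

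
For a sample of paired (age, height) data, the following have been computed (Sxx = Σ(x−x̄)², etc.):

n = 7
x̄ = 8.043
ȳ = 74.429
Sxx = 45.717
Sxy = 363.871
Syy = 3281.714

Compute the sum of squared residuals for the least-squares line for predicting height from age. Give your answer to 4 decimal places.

385.5899

b = Sxy/Sxx = 363.871/45.717 = 7.959206
SSE = Syy − b·Sxy = 3281.714 − 7.959206·363.871 = 385.589918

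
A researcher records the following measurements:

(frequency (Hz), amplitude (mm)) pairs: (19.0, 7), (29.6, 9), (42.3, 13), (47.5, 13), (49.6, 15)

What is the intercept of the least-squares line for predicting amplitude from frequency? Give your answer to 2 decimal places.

n = 5, Σx = 188, Σy = 57, Σxy = 2310.8, Σx² = 7742.86
Sxx = Σx² − (Σx)²/n = 7742.86 − 7068.8 = 674.06
Sxy = Σxy − (Σx)(Σy)/n = 2310.8 − 2143.2 = 167.6
b = Sxy/Sxx = 167.6/674.06 = 0.248643
a = ȳ − b·x̄ = 11.4 − 0.248643·37.6 = 2.051040

2.05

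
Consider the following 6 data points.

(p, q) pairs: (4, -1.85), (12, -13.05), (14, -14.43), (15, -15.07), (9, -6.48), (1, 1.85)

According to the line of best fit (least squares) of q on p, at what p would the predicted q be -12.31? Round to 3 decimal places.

12.468

n = 6, Σx = 55, Σy = -49.03, Σxy = -648.54, Σx² = 663
Sxx = Σx² − (Σx)²/n = 663 − 504.166667 = 158.833333
Sxy = Σxy − (Σx)(Σy)/n = -648.54 − (-449.441667) = -199.098333
b = Sxy/Sxx = -199.098333/158.833333 = -1.253505
a = ȳ − b·x̄ = -8.171667 − (-1.253505)·9.166667 = 3.318793
Set a + b·x = -12.31: x = (-12.31 − 3.318793) / (-1.253505) = 12.468077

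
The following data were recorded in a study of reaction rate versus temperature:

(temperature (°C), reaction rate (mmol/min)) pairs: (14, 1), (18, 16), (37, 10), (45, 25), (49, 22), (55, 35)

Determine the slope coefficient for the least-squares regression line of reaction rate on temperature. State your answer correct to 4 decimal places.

0.5916

n = 6, Σx = 218, Σy = 109, Σxy = 4800, Σx² = 9340
Sxx = Σx² − (Σx)²/n = 9340 − 7920.666667 = 1419.333333
Sxy = Σxy − (Σx)(Σy)/n = 4800 − 3960.333333 = 839.666667
b = Sxy/Sxx = 839.666667/1419.333333 = 0.591592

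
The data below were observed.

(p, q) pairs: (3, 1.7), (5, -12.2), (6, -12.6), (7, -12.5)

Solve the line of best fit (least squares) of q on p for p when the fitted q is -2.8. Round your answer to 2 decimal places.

n = 4, Σx = 21, Σy = -35.6, Σxy = -219, Σx² = 119
Sxx = Σx² − (Σx)²/n = 119 − 110.25 = 8.75
Sxy = Σxy − (Σx)(Σy)/n = -219 − (-186.9) = -32.1
b = Sxy/Sxx = -32.1/8.75 = -3.668571
a = ȳ − b·x̄ = -8.9 − (-3.668571)·5.25 = 10.36
Set a + b·x = -2.8: x = (-2.8 − 10.36) / (-3.668571) = 3.587227

3.59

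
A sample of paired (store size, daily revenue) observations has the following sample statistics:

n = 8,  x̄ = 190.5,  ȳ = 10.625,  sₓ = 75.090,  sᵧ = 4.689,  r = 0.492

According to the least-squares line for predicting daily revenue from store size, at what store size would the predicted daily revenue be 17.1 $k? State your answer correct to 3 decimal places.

401.254

b = r · sᵧ/sₓ = 0.492 · 4.689/75.09 = 0.030723
a = ȳ − b·x̄ = 10.625 − 0.030723·190.5 = 4.772274
Set a + b·x = 17.1: x = (17.1 − 4.772274) / 0.030723 = 401.254347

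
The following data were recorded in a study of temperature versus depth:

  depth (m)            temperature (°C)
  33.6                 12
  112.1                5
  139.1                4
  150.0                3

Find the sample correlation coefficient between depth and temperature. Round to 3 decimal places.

n = 4, Σx = 434.8, Σy = 24, Σxy = 1970.1, Σx² = 55544.18, Σy² = 194
Sxx = Σx² − (Σx)²/n = 55544.18 − 47262.76 = 8281.42
Sxy = Σxy − (Σx)(Σy)/n = 1970.1 − 2608.8 = -638.7
Syy = Σy² − (Σy)²/n = 194 − 144 = 50
r = Sxy/√(Sxx·Syy) = -638.7/√(414071) = -638.7/643.483489 = -0.992566

-0.993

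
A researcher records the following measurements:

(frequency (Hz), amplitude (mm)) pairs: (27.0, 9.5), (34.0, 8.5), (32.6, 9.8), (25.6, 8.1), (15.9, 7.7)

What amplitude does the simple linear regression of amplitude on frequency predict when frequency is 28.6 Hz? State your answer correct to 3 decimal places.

8.848

n = 5, Σx = 135.1, Σy = 43.6, Σxy = 1194.77, Σx² = 3855.93
Sxx = Σx² − (Σx)²/n = 3855.93 − 3650.402 = 205.528
Sxy = Σxy − (Σx)(Σy)/n = 1194.77 − 1178.072 = 16.698
b = Sxy/Sxx = 16.698/205.528 = 0.081244
a = ȳ − b·x̄ = 8.72 − 0.081244·27.02 = 6.524776
ŷ(28.6) = a + b·28.6 = 6.524776 + 0.081244·28.6 = 8.848366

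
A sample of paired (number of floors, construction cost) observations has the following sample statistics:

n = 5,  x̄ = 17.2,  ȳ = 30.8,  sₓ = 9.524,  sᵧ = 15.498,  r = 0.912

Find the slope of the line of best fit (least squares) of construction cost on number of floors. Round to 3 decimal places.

1.484

b = r · sᵧ/sₓ = 0.912 · 15.498/9.524 = 1.484059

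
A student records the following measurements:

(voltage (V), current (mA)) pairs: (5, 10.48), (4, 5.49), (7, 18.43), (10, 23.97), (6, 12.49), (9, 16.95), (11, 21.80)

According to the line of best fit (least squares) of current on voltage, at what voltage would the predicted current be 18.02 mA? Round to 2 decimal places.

n = 7, Σx = 52, Σy = 109.61, Σxy = 910.36, Σx² = 428
Sxx = Σx² − (Σx)²/n = 428 − 386.285714 = 41.714286
Sxy = Σxy − (Σx)(Σy)/n = 910.36 − 814.245714 = 96.114286
b = Sxy/Sxx = 96.114286/41.714286 = 2.304110
a = ȳ − b·x̄ = 15.658571 − 2.304110·7.428571 = -1.457671
Set a + b·x = 18.02: x = (18.02 − (-1.457671)) / 2.304110 = 8.453448

8.45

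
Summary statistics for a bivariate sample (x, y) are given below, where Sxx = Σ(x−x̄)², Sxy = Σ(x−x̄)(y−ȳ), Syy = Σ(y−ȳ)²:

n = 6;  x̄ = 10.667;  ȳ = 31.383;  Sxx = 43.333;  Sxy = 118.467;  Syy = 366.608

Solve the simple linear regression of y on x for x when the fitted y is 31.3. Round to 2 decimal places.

10.64

b = Sxy/Sxx = 118.467/43.333 = 2.733875
a = ȳ − b·x̄ = 31.383 − 2.733875·10.667 = 2.220757
Set a + b·x = 31.3: x = (31.3 − 2.220757) / 2.733875 = 10.636640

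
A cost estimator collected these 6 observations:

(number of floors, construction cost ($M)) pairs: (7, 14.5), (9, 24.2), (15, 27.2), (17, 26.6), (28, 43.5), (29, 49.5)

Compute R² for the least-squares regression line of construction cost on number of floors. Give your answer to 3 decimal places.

n = 6, Σx = 105, Σy = 185.5, Σxy = 3833, Σx² = 2269, Σy² = 6585.79
Sxx = Σx² − (Σx)²/n = 2269 − 1837.5 = 431.5
Sxy = Σxy − (Σx)(Σy)/n = 3833 − 3246.25 = 586.75
Syy = Σy² − (Σy)²/n = 6585.79 − 5735.041667 = 850.748333
R² = Sxy²/(Sxx·Syy) = (586.75)²/(431.5·850.748333) = 0.937830

0.938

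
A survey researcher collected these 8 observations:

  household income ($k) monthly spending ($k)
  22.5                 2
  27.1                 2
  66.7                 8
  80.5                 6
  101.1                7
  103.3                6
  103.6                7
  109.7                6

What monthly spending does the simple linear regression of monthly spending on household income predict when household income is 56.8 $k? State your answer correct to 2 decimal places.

n = 8, Σx = 614.5, Σy = 44, Σxy = 3826.7, Σx² = 55828.95
Sxx = Σx² − (Σx)²/n = 55828.95 − 47201.28125 = 8627.66875
Sxy = Σxy − (Σx)(Σy)/n = 3826.7 − 3379.75 = 446.95
b = Sxy/Sxx = 446.95/8627.66875 = 0.051804
a = ȳ − b·x̄ = 5.5 − 0.051804·76.8125 = 1.520785
ŷ(56.8) = a + b·56.8 = 1.520785 + 0.051804·56.8 = 4.463267

4.46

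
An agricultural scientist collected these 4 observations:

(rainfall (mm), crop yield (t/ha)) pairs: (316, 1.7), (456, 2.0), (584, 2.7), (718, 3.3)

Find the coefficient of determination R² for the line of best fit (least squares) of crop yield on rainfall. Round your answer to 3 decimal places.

n = 4, Σx = 2074, Σy = 9.7, Σxy = 5395.4, Σx² = 1164372, Σy² = 25.07
Sxx = Σx² − (Σx)²/n = 1164372 − 1075369 = 89003
Sxy = Σxy − (Σx)(Σy)/n = 5395.4 − 5029.45 = 365.95
Syy = Σy² − (Σy)²/n = 25.07 − 23.5225 = 1.5475
R² = Sxy²/(Sxx·Syy) = (365.95)²/(89003·1.5475) = 0.972318

0.972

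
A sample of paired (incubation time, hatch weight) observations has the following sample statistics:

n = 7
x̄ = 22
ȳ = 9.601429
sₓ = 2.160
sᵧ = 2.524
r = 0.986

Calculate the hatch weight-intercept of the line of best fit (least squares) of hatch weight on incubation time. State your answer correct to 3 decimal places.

b = r · sᵧ/sₓ = 0.986 · 2.524/2.16 = 1.152159
a = ȳ − b·x̄ = 9.601429 − 1.152159·22 = -15.746075

-15.746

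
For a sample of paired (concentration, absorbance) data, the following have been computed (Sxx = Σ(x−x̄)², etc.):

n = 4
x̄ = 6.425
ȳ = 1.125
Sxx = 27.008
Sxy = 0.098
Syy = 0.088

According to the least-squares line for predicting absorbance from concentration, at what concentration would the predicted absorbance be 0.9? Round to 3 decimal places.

-55.583

b = Sxy/Sxx = 0.098/27.008 = 0.003629
a = ȳ − b·x̄ = 1.125 − 0.003629·6.425 = 1.101687
Set a + b·x = 0.9: x = (0.9 − 1.101687) / 0.003629 = -55.583163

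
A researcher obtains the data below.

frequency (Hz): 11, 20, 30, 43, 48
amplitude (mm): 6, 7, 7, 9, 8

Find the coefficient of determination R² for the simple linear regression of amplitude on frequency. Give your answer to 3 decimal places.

n = 5, Σx = 152, Σy = 37, Σxy = 1187, Σx² = 5574, Σy² = 279
Sxx = Σx² − (Σx)²/n = 5574 − 4620.8 = 953.2
Sxy = Σxy − (Σx)(Σy)/n = 1187 − 1124.8 = 62.2
Syy = Σy² − (Σy)²/n = 279 − 273.8 = 5.2
R² = Sxy²/(Sxx·Syy) = (62.2)²/(953.2·5.2) = 0.780537

0.781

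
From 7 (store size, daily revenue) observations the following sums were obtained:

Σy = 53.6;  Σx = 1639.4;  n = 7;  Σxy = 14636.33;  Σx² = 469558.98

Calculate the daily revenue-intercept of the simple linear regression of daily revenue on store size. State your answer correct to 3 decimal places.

Sxx = Σx² − (Σx)²/n = 469558.98 − 383947.48 = 85611.5
Sxy = Σxy − (Σx)(Σy)/n = 14636.33 − 12553.12 = 2083.21
b = Sxy/Sxx = 2083.21/85611.5 = 0.024333
a = ȳ − b·x̄ = 7.657143 − 0.024333·234.2 = 1.958285

1.958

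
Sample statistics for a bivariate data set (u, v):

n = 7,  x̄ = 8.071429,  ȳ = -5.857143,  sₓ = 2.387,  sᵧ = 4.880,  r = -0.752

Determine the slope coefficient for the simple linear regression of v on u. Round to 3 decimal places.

-1.537

b = r · sᵧ/sₓ = -0.752 · 4.88/2.387 = -1.537394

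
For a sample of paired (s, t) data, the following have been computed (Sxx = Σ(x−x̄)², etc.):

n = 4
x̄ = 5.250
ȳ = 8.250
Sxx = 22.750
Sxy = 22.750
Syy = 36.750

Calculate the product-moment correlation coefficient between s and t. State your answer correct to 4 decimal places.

r = Sxy/√(Sxx·Syy) = 22.75/√(836.0625) = 22.75/28.914745 = 0.786796

0.7868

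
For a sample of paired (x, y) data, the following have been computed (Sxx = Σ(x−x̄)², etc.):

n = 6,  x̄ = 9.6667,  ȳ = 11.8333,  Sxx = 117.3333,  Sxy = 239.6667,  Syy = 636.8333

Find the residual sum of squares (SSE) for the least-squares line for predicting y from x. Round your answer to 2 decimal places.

b = Sxy/Sxx = 239.6667/117.3333 = 2.042615
SSE = Syy − b·Sxy = 636.8333 − 2.042615·239.6667 = 147.286623

147.29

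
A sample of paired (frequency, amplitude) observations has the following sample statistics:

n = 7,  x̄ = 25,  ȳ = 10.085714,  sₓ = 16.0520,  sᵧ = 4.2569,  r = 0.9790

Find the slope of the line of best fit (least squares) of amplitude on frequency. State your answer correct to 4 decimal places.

0.2596

b = r · sᵧ/sₓ = 0.979 · 4.2569/16.052 = 0.259625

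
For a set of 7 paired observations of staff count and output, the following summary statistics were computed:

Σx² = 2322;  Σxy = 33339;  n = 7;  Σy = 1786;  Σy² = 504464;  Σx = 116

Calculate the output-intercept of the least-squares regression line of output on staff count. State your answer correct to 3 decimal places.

Sxx = Σx² − (Σx)²/n = 2322 − 1922.285714 = 399.714286
Sxy = Σxy − (Σx)(Σy)/n = 33339 − 29596.571429 = 3742.428571
b = Sxy/Sxx = 3742.428571/399.714286 = 9.362759
a = ȳ − b·x̄ = 255.142857 − 9.362759·16.571429 = 99.988563

99.989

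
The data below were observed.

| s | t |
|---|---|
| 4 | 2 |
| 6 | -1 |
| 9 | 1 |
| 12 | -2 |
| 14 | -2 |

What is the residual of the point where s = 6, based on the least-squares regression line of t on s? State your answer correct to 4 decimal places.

-1.6147

n = 5, Σx = 45, Σy = -2, Σxy = -41, Σx² = 473
Sxx = Σx² − (Σx)²/n = 473 − 405 = 68
Sxy = Σxy − (Σx)(Σy)/n = -41 − (-18) = -23
b = Sxy/Sxx = -23/68 = -0.338235
a = ȳ − b·x̄ = -0.4 − (-0.338235)·9 = 2.644118
ŷ(6) = 2.644118 + (-0.338235)·6 = 0.614706
residual = y − ŷ = -1 − 0.614706 = -1.614706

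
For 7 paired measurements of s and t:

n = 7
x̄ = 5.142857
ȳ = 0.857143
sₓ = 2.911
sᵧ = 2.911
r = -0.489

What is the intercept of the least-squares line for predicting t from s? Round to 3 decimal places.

b = r · sᵧ/sₓ = -0.489 · 2.911/2.911 = -0.489
a = ȳ − b·x̄ = 0.857143 − (-0.489)·5.142857 = 3.372000

3.372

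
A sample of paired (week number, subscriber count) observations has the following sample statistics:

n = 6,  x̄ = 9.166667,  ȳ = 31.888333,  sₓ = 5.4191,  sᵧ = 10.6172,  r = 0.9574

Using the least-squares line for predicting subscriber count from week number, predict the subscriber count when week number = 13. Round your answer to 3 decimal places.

b = r · sᵧ/sₓ = 0.9574 · 10.6172/5.4191 = 1.875756
a = ȳ − b·x̄ = 31.888333 − 1.875756·9.166667 = 14.693906
ŷ(13) = a + b·13 = 14.693906 + 1.875756·13 = 39.078729

39.079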